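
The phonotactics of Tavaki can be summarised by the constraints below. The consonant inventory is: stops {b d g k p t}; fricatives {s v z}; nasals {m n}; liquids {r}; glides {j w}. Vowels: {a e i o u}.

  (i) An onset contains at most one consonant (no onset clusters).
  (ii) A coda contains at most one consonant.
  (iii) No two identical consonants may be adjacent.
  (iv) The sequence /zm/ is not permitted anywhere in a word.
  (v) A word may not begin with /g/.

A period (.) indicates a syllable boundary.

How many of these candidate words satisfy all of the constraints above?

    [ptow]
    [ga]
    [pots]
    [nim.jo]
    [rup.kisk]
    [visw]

1

[ptow] — violates constraint (i): syllable 1 onset /pt/ has 2 consonants (> 1) → phonotactically illegal
[ga] — violates constraint (v): word begins with /g/ → phonotactically illegal
[pots] — violates constraint (ii): syllable 1 coda /ts/ has 2 consonants (> 1) → phonotactically illegal
[nim.jo] — σ1 onset /n/, coda /m/ ok; σ2 onset /j/, coda /∅/ ok → phonotactically legal
[rup.kisk] — violates constraint (ii): syllable 2 coda /sk/ has 2 consonants (> 1) → phonotactically illegal
[visw] — violates constraint (ii): syllable 1 coda /sw/ has 2 consonants (> 1) → phonotactically illegal
Phonotactically legal: [nim.jo] → 1.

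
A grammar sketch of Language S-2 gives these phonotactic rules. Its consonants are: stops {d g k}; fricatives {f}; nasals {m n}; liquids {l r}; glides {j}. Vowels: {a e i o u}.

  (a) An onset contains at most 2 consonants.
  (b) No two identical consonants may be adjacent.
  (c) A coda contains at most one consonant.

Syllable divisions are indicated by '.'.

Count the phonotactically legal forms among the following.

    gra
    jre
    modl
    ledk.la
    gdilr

gra — σ1 onset /gr/ (2C), coda /∅/ ok → phonotactically legal
jre — σ1 onset /jr/ (2C), coda /∅/ ok → phonotactically legal
modl — violates constraint (c): syllable 1 coda /dl/ has 2 consonants (> 1) → phonotactically illegal
ledk.la — violates constraint (c): syllable 1 coda /dk/ has 2 consonants (> 1) → phonotactically illegal
gdilr — violates constraint (c): syllable 1 coda /lr/ has 2 consonants (> 1) → phonotactically illegal
Phonotactically legal: gra, jre → 2.

2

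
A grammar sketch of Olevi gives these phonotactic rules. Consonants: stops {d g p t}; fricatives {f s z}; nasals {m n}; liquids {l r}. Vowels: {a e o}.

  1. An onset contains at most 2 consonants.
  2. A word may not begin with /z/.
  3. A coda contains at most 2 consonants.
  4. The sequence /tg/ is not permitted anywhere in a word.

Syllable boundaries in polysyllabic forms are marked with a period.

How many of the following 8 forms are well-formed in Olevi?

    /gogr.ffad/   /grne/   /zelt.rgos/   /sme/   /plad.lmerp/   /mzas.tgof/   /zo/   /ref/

/gogr.ffad/ — σ1 onset /g/, coda /gr/ (2C) ok; σ2 onset /ff/ (2C), coda /d/ ok → well-formed
/grne/ — violates constraint 1: syllable 1 onset /grn/ has 3 consonants (> 2) → ill-formed
/zelt.rgos/ — violates constraint 2: word begins with /z/ → ill-formed
/sme/ — σ1 onset /sm/ (2C), coda /∅/ ok → well-formed
/plad.lmerp/ — σ1 onset /pl/ (2C), coda /d/ ok; σ2 onset /lm/ (2C), coda /rp/ (2C) ok → well-formed
/mzas.tgof/ — violates constraint 4: contains banned sequence /tg/ → ill-formed
/zo/ — violates constraint 2: word begins with /z/ → ill-formed
/ref/ — σ1 onset /r/, coda /f/ ok → well-formed
Well-formed: /gogr.ffad/, /sme/, /plad.lmerp/, /ref/ → 4.

4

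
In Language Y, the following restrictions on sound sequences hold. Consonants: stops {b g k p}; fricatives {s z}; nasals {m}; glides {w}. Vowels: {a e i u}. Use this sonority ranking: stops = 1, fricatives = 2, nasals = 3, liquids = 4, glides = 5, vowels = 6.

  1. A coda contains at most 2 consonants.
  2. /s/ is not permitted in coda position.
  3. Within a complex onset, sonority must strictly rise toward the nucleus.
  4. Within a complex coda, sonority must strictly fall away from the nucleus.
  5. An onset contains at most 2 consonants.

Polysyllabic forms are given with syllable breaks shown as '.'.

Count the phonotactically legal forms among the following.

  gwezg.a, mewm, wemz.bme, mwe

gwezg.a — σ1 onset /gw/ (1→5 rises), coda /zg/ (2→1 falls) ok; σ2 onset /∅/, coda /∅/ ok → phonotactically legal
mewm — σ1 onset /m/, coda /wm/ (5→3 falls) ok → phonotactically legal
wemz.bme — σ1 onset /w/, coda /mz/ (3→2 falls) ok; σ2 onset /bm/ (1→3 rises), coda /∅/ ok → phonotactically legal
mwe — σ1 onset /mw/ (3→5 rises), coda /∅/ ok → phonotactically legal
Phonotactically legal: gwezg.a, mewm, wemz.bme, mwe → 4.

4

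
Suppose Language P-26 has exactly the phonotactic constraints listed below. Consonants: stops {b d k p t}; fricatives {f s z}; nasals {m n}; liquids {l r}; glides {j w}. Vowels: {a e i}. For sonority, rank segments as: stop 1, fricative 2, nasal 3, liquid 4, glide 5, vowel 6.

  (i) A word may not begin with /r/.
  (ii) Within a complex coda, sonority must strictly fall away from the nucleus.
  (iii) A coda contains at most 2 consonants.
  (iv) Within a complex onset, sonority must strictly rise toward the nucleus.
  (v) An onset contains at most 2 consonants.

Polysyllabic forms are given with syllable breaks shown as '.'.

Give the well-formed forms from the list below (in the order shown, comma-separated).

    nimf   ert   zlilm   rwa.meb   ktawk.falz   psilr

nimf — σ1 onset /n/, coda /mf/ (3→2 falls) ok → well-formed
ert — σ1 onset /∅/, coda /rt/ (4→1 falls) ok → well-formed
zlilm — σ1 onset /zl/ (2→4 rises), coda /lm/ (4→3 falls) ok → well-formed
rwa.meb — violates constraint (i): word begins with /r/ → ill-formed
ktawk.falz — violates constraint (iv): syllable 1 onset /kt/: /k/ (stop, 1) → /t/ (stop, 1) does not rise → ill-formed
psilr — violates constraint (ii): syllable 1 coda /lr/: /l/ (liquid, 4) → /r/ (liquid, 4) does not fall → ill-formed

nimf, ert, zlilm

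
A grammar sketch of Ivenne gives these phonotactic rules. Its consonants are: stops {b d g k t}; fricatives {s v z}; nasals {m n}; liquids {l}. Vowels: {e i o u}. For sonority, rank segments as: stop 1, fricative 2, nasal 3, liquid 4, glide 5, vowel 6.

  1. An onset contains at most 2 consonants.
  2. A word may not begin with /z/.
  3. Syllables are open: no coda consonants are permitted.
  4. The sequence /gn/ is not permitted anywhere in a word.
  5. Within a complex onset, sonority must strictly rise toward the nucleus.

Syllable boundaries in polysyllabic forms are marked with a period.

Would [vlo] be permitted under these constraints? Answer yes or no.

yes

[vlo] — σ1 onset /vl/ (2→4 rises), coda /∅/ ok → permitted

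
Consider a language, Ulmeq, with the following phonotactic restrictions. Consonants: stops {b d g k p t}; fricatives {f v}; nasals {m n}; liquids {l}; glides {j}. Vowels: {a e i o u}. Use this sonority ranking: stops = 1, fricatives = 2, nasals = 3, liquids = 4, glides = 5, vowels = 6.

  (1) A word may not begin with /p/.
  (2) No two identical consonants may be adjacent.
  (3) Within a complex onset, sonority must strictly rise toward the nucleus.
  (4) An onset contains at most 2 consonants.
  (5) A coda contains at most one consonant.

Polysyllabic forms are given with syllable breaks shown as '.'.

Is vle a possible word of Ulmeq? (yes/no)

yes

vle — σ1 onset /vl/ (2→4 rises), coda /∅/ ok → licit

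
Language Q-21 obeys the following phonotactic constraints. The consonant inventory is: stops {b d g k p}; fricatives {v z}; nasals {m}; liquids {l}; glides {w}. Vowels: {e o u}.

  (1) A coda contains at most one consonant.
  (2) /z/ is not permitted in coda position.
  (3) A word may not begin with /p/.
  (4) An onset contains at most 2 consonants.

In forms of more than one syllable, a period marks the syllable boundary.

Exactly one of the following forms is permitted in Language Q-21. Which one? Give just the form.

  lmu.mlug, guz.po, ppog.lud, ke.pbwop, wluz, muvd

lmu.mlug

lmu.mlug — σ1 onset /lm/ (2C), coda /∅/ ok; σ2 onset /ml/ (2C), coda /g/ ok → permitted
guz.po — violates constraint 2: syllable 1 coda contains /z/ → not permitted
ppog.lud — violates constraint 3: word begins with /p/ → not permitted
ke.pbwop — violates constraint 4: syllable 2 onset /pbw/ has 3 consonants (> 2) → not permitted
wluz — violates constraint 2: syllable 1 coda contains /z/ → not permitted
muvd — violates constraint 1: syllable 1 coda /vd/ has 2 consonants (> 1) → not permitted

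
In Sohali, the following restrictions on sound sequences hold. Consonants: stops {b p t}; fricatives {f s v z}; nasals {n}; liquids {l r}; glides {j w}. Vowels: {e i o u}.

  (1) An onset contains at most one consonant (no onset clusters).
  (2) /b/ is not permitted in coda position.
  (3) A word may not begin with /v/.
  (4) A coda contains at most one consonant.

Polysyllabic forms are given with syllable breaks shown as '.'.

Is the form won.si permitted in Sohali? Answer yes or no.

yes

won.si — σ1 onset /w/, coda /n/ ok; σ2 onset /s/, coda /∅/ ok → permitted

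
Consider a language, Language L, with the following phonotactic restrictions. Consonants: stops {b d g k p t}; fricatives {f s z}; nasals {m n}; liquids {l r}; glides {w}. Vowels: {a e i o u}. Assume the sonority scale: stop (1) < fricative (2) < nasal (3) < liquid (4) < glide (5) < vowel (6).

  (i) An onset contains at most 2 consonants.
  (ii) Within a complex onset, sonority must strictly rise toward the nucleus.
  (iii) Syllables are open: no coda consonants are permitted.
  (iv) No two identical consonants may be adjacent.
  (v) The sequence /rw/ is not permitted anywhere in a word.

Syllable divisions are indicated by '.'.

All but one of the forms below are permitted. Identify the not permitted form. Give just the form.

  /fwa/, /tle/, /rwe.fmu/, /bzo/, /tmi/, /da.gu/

/rwe.fmu/

/fwa/ — σ1 onset /fw/ (2→5 rises), coda /∅/ ok → permitted
/tle/ — σ1 onset /tl/ (1→4 rises), coda /∅/ ok → permitted
/rwe.fmu/ — violates constraint (v): contains banned sequence /rw/ → not permitted
/bzo/ — σ1 onset /bz/ (1→2 rises), coda /∅/ ok → permitted
/tmi/ — σ1 onset /tm/ (1→3 rises), coda /∅/ ok → permitted
/da.gu/ — σ1 onset /d/, coda /∅/ ok; σ2 onset /g/, coda /∅/ ok → permitted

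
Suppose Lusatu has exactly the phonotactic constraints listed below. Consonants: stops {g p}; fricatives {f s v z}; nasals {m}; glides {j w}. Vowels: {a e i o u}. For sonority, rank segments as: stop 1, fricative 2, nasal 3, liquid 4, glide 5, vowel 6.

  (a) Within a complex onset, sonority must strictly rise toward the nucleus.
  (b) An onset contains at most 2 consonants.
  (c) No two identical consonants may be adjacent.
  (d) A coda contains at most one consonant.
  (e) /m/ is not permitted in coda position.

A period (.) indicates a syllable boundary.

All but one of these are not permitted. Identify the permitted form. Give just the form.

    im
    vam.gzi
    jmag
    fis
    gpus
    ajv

im — violates constraint (e): syllable 1 coda contains /m/ → not permitted
vam.gzi — violates constraint (e): syllable 1 coda contains /m/ → not permitted
jmag — violates constraint (a): syllable 1 onset /jm/: /j/ (glide, 5) → /m/ (nasal, 3) does not rise → not permitted
fis — σ1 onset /f/, coda /s/ ok → permitted
gpus — violates constraint (a): syllable 1 onset /gp/: /g/ (stop, 1) → /p/ (stop, 1) does not rise → not permitted
ajv — violates constraint (d): syllable 1 coda /jv/ has 2 consonants (> 1) → not permitted

fis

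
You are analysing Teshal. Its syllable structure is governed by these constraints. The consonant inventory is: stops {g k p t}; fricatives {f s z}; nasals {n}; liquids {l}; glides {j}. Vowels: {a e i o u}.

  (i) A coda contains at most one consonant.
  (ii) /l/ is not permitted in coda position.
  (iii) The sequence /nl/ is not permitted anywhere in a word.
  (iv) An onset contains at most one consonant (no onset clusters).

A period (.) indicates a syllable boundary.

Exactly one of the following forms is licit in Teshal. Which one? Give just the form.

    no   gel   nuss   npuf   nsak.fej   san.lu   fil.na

no — σ1 onset /n/, coda /∅/ ok → licit
gel — violates constraint (ii): syllable 1 coda contains /l/ → illicit
nuss — violates constraint (i): syllable 1 coda /ss/ has 2 consonants (> 1) → illicit
npuf — violates constraint (iv): syllable 1 onset /np/ has 2 consonants (> 1) → illicit
nsak.fej — violates constraint (iv): syllable 1 onset /ns/ has 2 consonants (> 1) → illicit
san.lu — violates constraint (iii): contains banned sequence /nl/ → illicit
fil.na — violates constraint (ii): syllable 1 coda contains /l/ → illicit

no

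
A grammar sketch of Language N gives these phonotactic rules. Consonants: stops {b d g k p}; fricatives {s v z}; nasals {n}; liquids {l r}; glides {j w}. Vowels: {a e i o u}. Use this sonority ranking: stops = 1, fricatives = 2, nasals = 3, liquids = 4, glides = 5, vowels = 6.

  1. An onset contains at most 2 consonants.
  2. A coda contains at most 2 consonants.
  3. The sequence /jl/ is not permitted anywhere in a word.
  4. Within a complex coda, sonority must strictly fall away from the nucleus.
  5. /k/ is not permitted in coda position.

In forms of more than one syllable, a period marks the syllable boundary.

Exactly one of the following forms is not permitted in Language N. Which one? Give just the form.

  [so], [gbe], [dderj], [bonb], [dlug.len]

[so] — σ1 onset /s/, coda /∅/ ok → permitted
[gbe] — σ1 onset /gb/ (2C), coda /∅/ ok → permitted
[dderj] — violates constraint 4: syllable 1 coda /rj/: /r/ (liquid, 4) → /j/ (glide, 5) does not fall → not permitted
[bonb] — σ1 onset /b/, coda /nb/ (3→1 falls) ok → permitted
[dlug.len] — σ1 onset /dl/ (2C), coda /g/ ok; σ2 onset /l/, coda /n/ ok → permitted

[dderj]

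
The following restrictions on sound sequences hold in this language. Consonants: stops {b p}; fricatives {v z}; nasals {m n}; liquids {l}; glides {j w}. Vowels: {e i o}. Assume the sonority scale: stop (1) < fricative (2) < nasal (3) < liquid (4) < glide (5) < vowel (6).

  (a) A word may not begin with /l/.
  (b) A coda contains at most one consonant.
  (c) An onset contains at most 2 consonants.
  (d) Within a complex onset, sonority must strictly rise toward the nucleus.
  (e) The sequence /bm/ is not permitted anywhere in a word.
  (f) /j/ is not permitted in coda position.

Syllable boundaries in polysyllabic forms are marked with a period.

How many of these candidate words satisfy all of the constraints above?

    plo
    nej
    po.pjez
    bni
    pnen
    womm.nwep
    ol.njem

5

plo — σ1 onset /pl/ (1→4 rises), coda /∅/ ok → phonotactically legal
nej — violates constraint (f): syllable 1 coda contains /j/ → phonotactically illegal
po.pjez — σ1 onset /p/, coda /∅/ ok; σ2 onset /pj/ (1→5 rises), coda /z/ ok → phonotactically legal
bni — σ1 onset /bn/ (1→3 rises), coda /∅/ ok → phonotactically legal
pnen — σ1 onset /pn/ (1→3 rises), coda /n/ ok → phonotactically legal
womm.nwep — violates constraint (b): syllable 1 coda /mm/ has 2 consonants (> 1) → phonotactically illegal
ol.njem — σ1 onset /∅/, coda /l/ ok; σ2 onset /nj/ (3→5 rises), coda /m/ ok → phonotactically legal
Phonotactically legal: plo, po.pjez, bni, pnen, ol.njem → 5.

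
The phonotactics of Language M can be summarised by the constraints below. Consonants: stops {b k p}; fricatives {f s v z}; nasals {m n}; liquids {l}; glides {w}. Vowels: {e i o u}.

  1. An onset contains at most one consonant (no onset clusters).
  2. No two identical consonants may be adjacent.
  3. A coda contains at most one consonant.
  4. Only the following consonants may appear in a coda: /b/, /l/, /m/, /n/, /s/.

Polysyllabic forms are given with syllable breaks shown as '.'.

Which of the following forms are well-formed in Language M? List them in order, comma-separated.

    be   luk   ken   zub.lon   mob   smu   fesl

be, ken, zub.lon, mob

be — σ1 onset /b/, coda /∅/ ok → well-formed
luk — violates constraint 4: syllable 1 coda contains /k/, which is not a licensed coda consonant → ill-formed
ken — σ1 onset /k/, coda /n/ ok → well-formed
zub.lon — σ1 onset /z/, coda /b/ ok; σ2 onset /l/, coda /n/ ok → well-formed
mob — σ1 onset /m/, coda /b/ ok → well-formed
smu — violates constraint 1: syllable 1 onset /sm/ has 2 consonants (> 1) → ill-formed
fesl — violates constraint 3: syllable 1 coda /sl/ has 2 consonants (> 1) → ill-formed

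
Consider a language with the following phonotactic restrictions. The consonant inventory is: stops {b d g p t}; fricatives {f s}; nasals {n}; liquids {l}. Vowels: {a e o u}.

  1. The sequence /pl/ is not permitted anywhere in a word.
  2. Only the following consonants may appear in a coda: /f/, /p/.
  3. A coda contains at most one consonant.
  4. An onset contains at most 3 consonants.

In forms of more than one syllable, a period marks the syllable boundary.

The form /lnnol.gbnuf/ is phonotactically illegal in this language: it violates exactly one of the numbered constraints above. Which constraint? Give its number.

2

/lnnol.gbnuf/: syllable 1 coda contains /l/, which is not a licensed coda consonant.
This is a violation of constraint 2: "Only the following consonants may appear in a coda: /f/, /p/."
The remaining constraints (1, 3, 4) are satisfied.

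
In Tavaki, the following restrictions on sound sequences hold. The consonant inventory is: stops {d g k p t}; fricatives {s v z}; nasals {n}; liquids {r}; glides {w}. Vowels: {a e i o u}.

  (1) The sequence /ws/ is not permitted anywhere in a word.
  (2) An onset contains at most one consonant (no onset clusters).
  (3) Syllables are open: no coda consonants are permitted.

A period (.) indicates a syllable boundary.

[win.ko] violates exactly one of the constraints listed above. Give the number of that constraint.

[win.ko]: syllable 1 coda /n/ has 1 consonant (> 0).
This is a violation of constraint 3: "Syllables are open: no coda consonants are permitted."
The remaining constraints (1, 2) are satisfied.

3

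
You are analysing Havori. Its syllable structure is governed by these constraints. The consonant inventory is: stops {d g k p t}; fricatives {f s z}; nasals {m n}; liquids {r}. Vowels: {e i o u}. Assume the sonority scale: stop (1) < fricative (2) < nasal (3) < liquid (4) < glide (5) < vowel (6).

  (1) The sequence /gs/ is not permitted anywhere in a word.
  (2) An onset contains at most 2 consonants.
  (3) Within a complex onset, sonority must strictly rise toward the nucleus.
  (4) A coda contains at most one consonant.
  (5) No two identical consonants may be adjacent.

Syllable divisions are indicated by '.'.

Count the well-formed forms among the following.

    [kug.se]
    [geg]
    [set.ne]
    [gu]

3

[kug.se] — violates constraint 1: contains banned sequence /gs/ → ill-formed
[geg] — σ1 onset /g/, coda /g/ ok → well-formed
[set.ne] — σ1 onset /s/, coda /t/ ok; σ2 onset /n/, coda /∅/ ok → well-formed
[gu] — σ1 onset /g/, coda /∅/ ok → well-formed
Well-formed: [geg], [set.ne], [gu] → 3.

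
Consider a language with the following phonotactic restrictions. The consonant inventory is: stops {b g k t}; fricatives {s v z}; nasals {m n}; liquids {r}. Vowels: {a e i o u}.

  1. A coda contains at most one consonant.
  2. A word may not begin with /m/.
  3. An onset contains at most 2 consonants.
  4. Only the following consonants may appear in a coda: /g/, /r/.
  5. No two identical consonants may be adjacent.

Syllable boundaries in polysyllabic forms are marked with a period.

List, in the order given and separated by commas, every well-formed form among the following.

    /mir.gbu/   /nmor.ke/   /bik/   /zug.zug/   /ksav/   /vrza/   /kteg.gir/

/nmor.ke/, /zug.zug/

/mir.gbu/ — violates constraint 2: word begins with /m/ → ill-formed
/nmor.ke/ — σ1 onset /nm/ (2C), coda /r/ ok; σ2 onset /k/, coda /∅/ ok → well-formed
/bik/ — violates constraint 4: syllable 1 coda contains /k/, which is not a licensed coda consonant → ill-formed
/zug.zug/ — σ1 onset /z/, coda /g/ ok; σ2 onset /z/, coda /g/ ok → well-formed
/ksav/ — violates constraint 4: syllable 1 coda contains /v/, which is not a licensed coda consonant → ill-formed
/vrza/ — violates constraint 3: syllable 1 onset /vrz/ has 3 consonants (> 2) → ill-formed
/kteg.gir/ — violates constraint 5: adjacent identical consonants /gg/ → ill-formed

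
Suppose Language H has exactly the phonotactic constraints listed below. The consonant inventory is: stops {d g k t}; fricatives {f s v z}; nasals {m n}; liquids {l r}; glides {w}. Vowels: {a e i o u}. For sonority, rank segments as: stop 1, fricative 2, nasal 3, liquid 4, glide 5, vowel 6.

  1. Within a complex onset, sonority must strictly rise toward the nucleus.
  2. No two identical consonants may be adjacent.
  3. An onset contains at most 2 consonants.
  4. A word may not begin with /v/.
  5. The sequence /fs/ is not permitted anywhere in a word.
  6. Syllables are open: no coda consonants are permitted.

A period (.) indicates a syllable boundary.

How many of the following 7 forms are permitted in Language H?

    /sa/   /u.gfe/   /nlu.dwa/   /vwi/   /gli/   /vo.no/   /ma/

/sa/ — σ1 onset /s/, coda /∅/ ok → permitted
/u.gfe/ — σ1 onset /∅/, coda /∅/ ok; σ2 onset /gf/ (1→2 rises), coda /∅/ ok → permitted
/nlu.dwa/ — σ1 onset /nl/ (3→4 rises), coda /∅/ ok; σ2 onset /dw/ (1→5 rises), coda /∅/ ok → permitted
/vwi/ — violates constraint 4: word begins with /v/ → not permitted
/gli/ — σ1 onset /gl/ (1→4 rises), coda /∅/ ok → permitted
/vo.no/ — violates constraint 4: word begins with /v/ → not permitted
/ma/ — σ1 onset /m/, coda /∅/ ok → permitted
Permitted: /sa/, /u.gfe/, /nlu.dwa/, /gli/, /ma/ → 5.

5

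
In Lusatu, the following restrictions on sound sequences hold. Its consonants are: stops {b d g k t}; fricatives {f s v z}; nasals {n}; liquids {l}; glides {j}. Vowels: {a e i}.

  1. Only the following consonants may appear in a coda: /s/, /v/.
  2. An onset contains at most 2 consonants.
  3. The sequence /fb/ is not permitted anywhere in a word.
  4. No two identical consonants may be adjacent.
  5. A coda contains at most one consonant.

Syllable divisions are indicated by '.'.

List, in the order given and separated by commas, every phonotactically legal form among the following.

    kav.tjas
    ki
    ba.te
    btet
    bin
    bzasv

kav.tjas, ki, ba.te

kav.tjas — σ1 onset /k/, coda /v/ ok; σ2 onset /tj/ (2C), coda /s/ ok → phonotactically legal
ki — σ1 onset /k/, coda /∅/ ok → phonotactically legal
ba.te — σ1 onset /b/, coda /∅/ ok; σ2 onset /t/, coda /∅/ ok → phonotactically legal
btet — violates constraint 1: syllable 1 coda contains /t/, which is not a licensed coda consonant → phonotactically illegal
bin — violates constraint 1: syllable 1 coda contains /n/, which is not a licensed coda consonant → phonotactically illegal
bzasv — violates constraint 5: syllable 1 coda /sv/ has 2 consonants (> 1) → phonotactically illegal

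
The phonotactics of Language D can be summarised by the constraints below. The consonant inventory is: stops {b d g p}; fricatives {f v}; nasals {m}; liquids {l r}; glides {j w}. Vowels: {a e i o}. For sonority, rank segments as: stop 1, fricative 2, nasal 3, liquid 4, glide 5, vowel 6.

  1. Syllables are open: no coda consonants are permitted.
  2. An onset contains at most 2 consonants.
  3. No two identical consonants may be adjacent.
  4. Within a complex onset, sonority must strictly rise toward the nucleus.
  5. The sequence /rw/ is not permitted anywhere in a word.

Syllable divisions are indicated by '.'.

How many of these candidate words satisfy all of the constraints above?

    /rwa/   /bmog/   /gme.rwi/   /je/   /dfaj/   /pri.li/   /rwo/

2

/rwa/ — violates constraint 5: contains banned sequence /rw/ → illicit
/bmog/ — violates constraint 1: syllable 1 coda /g/ has 1 consonant (> 0) → illicit
/gme.rwi/ — violates constraint 5: contains banned sequence /rw/ → illicit
/je/ — σ1 onset /j/, coda /∅/ ok → licit
/dfaj/ — violates constraint 1: syllable 1 coda /j/ has 1 consonant (> 0) → illicit
/pri.li/ — σ1 onset /pr/ (1→4 rises), coda /∅/ ok; σ2 onset /l/, coda /∅/ ok → licit
/rwo/ — violates constraint 5: contains banned sequence /rw/ → illicit
Licit: /je/, /pri.li/ → 2.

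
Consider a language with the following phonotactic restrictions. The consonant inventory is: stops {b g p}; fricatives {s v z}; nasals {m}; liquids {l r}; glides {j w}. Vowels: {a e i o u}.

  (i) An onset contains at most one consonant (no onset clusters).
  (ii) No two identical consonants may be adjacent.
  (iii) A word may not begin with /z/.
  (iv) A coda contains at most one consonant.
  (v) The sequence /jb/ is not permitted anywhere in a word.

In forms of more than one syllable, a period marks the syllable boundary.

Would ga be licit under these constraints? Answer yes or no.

ga — σ1 onset /g/, coda /∅/ ok → licit

yes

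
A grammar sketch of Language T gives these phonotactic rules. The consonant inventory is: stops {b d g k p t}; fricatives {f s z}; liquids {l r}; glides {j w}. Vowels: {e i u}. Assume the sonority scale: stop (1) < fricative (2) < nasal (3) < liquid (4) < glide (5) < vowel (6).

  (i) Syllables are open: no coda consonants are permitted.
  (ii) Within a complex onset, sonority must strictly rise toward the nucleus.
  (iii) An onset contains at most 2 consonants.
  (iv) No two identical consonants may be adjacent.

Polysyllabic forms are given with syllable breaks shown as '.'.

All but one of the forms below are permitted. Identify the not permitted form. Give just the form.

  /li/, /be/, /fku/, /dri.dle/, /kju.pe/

/fku/

/li/ — σ1 onset /l/, coda /∅/ ok → permitted
/be/ — σ1 onset /b/, coda /∅/ ok → permitted
/fku/ — violates constraint (ii): syllable 1 onset /fk/: /f/ (fricative, 2) → /k/ (stop, 1) does not rise → not permitted
/dri.dle/ — σ1 onset /dr/ (1→4 rises), coda /∅/ ok; σ2 onset /dl/ (1→4 rises), coda /∅/ ok → permitted
/kju.pe/ — σ1 onset /kj/ (1→5 rises), coda /∅/ ok; σ2 onset /p/, coda /∅/ ok → permitted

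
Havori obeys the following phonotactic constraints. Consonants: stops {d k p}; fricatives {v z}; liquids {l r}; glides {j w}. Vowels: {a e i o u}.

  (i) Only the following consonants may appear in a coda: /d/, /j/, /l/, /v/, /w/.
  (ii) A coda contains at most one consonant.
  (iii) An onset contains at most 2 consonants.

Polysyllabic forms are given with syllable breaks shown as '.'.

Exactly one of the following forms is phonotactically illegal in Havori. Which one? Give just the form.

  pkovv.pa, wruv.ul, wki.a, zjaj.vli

pkovv.pa

pkovv.pa — violates constraint (ii): syllable 1 coda /vv/ has 2 consonants (> 1) → phonotactically illegal
wruv.ul — σ1 onset /wr/ (2C), coda /v/ ok; σ2 onset /∅/, coda /l/ ok → phonotactically legal
wki.a — σ1 onset /wk/ (2C), coda /∅/ ok; σ2 onset /∅/, coda /∅/ ok → phonotactically legal
zjaj.vli — σ1 onset /zj/ (2C), coda /j/ ok; σ2 onset /vl/ (2C), coda /∅/ ok → phonotactically legal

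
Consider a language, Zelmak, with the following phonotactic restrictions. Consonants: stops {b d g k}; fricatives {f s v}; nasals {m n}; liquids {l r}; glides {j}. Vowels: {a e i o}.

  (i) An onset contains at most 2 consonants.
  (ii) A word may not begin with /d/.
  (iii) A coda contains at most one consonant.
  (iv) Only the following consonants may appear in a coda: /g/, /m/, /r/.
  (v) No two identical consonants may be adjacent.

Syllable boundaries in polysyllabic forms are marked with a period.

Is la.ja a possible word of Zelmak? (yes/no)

la.ja — σ1 onset /l/, coda /∅/ ok; σ2 onset /j/, coda /∅/ ok → well-formed

yes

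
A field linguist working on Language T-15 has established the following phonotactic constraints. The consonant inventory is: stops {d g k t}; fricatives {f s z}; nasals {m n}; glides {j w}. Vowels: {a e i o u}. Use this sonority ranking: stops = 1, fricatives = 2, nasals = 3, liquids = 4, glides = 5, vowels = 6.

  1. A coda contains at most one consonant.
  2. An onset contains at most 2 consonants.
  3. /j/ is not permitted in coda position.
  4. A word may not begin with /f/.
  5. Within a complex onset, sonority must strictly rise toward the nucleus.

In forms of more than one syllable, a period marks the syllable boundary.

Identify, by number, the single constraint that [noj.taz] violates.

3

[noj.taz]: syllable 1 coda contains /j/.
This is a violation of constraint 3: "/j/ is not permitted in coda position."
The remaining constraints (1, 2, 4, 5) are satisfied.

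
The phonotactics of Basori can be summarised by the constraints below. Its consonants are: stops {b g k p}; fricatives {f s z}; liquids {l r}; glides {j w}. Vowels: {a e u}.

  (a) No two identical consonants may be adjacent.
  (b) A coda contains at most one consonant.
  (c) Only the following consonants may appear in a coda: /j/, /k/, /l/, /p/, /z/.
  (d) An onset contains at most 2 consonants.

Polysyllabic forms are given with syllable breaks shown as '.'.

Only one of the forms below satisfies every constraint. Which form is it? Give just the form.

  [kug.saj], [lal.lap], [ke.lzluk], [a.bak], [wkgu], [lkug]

[kug.saj] — violates constraint (c): syllable 1 coda contains /g/, which is not a licensed coda consonant → not permitted
[lal.lap] — violates constraint (a): adjacent identical consonants /ll/ → not permitted
[ke.lzluk] — violates constraint (d): syllable 2 onset /lzl/ has 3 consonants (> 2) → not permitted
[a.bak] — σ1 onset /∅/, coda /∅/ ok; σ2 onset /b/, coda /k/ ok → permitted
[wkgu] — violates constraint (d): syllable 1 onset /wkg/ has 3 consonants (> 2) → not permitted
[lkug] — violates constraint (c): syllable 1 coda contains /g/, which is not a licensed coda consonant → not permitted

[a.bak]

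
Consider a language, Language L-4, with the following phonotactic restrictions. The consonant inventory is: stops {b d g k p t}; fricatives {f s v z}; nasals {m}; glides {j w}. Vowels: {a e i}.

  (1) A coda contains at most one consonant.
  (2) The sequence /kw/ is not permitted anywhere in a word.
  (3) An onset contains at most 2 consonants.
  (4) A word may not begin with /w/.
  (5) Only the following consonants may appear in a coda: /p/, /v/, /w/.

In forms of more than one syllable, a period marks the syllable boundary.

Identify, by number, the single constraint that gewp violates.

gewp: syllable 1 coda /wp/ has 2 consonants (> 1).
This is a violation of constraint 1: "A coda contains at most one consonant."
The remaining constraints (2, 3, 4, 5) are satisfied.

1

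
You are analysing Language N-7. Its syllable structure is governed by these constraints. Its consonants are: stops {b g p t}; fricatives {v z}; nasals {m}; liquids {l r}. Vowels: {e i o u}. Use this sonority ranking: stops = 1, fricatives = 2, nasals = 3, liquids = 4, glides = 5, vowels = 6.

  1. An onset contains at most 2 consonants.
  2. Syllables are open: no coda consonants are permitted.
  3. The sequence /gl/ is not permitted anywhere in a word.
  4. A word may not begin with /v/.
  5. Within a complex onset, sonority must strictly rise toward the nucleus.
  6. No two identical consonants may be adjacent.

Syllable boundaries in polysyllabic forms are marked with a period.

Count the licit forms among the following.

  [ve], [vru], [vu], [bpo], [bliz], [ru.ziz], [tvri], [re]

[ve] — violates constraint 4: word begins with /v/ → illicit
[vru] — violates constraint 4: word begins with /v/ → illicit
[vu] — violates constraint 4: word begins with /v/ → illicit
[bpo] — violates constraint 5: syllable 1 onset /bp/: /b/ (stop, 1) → /p/ (stop, 1) does not rise → illicit
[bliz] — violates constraint 2: syllable 1 coda /z/ has 1 consonant (> 0) → illicit
[ru.ziz] — violates constraint 2: syllable 2 coda /z/ has 1 consonant (> 0) → illicit
[tvri] — violates constraint 1: syllable 1 onset /tvr/ has 3 consonants (> 2) → illicit
[re] — σ1 onset /r/, coda /∅/ ok → licit
Licit: [re] → 1.

1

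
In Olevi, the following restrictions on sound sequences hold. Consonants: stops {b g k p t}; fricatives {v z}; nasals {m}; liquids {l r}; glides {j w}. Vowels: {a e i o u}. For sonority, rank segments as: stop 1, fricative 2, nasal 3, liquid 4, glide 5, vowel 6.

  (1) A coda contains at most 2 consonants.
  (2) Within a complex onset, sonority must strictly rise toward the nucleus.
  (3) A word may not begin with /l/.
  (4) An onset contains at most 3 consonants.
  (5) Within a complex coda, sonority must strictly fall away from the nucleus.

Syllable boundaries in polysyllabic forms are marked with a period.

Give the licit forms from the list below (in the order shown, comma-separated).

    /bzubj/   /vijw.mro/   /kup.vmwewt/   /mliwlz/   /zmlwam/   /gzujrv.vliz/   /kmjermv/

/bzubj/ — violates constraint 5: syllable 1 coda /bj/: /b/ (stop, 1) → /j/ (glide, 5) does not fall → illicit
/vijw.mro/ — violates constraint 5: syllable 1 coda /jw/: /j/ (glide, 5) → /w/ (glide, 5) does not fall → illicit
/kup.vmwewt/ — σ1 onset /k/, coda /p/ ok; σ2 onset /vmw/ (2→3→5 rises), coda /wt/ (5→1 falls) ok → licit
/mliwlz/ — violates constraint 1: syllable 1 coda /wlz/ has 3 consonants (> 2) → illicit
/zmlwam/ — violates constraint 4: syllable 1 onset /zmlw/ has 4 consonants (> 3) → illicit
/gzujrv.vliz/ — violates constraint 1: syllable 1 coda /jrv/ has 3 consonants (> 2) → illicit
/kmjermv/ — violates constraint 1: syllable 1 coda /rmv/ has 3 consonants (> 2) → illicit

/kup.vmwewt/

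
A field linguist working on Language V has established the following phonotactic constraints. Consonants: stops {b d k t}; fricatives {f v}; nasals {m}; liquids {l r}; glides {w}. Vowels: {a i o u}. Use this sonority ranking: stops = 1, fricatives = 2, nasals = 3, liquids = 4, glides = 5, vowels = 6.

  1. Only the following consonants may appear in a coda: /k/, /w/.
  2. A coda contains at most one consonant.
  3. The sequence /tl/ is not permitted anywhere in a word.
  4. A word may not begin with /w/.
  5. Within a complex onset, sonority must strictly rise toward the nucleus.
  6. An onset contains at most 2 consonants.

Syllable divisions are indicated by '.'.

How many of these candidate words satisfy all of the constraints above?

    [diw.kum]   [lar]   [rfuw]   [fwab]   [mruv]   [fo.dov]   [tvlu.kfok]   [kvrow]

0

[diw.kum] — violates constraint 1: syllable 2 coda contains /m/, which is not a licensed coda consonant → ill-formed
[lar] — violates constraint 1: syllable 1 coda contains /r/, which is not a licensed coda consonant → ill-formed
[rfuw] — violates constraint 5: syllable 1 onset /rf/: /r/ (liquid, 4) → /f/ (fricative, 2) does not rise → ill-formed
[fwab] — violates constraint 1: syllable 1 coda contains /b/, which is not a licensed coda consonant → ill-formed
[mruv] — violates constraint 1: syllable 1 coda contains /v/, which is not a licensed coda consonant → ill-formed
[fo.dov] — violates constraint 1: syllable 2 coda contains /v/, which is not a licensed coda consonant → ill-formed
[tvlu.kfok] — violates constraint 6: syllable 1 onset /tvl/ has 3 consonants (> 2) → ill-formed
[kvrow] — violates constraint 6: syllable 1 onset /kvr/ has 3 consonants (> 2) → ill-formed
No form is well-formed → 0.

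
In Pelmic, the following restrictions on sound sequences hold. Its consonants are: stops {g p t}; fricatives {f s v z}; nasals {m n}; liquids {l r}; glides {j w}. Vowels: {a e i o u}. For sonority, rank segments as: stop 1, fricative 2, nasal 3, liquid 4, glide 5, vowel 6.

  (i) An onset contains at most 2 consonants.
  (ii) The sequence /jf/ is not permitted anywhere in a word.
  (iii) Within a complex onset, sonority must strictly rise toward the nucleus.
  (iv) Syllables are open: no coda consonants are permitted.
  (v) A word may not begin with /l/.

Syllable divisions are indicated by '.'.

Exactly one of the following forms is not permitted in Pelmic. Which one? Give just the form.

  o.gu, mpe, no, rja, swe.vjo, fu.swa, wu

mpe

o.gu — σ1 onset /∅/, coda /∅/ ok; σ2 onset /g/, coda /∅/ ok → permitted
mpe — violates constraint (iii): syllable 1 onset /mp/: /m/ (nasal, 3) → /p/ (stop, 1) does not rise → not permitted
no — σ1 onset /n/, coda /∅/ ok → permitted
rja — σ1 onset /rj/ (4→5 rises), coda /∅/ ok → permitted
swe.vjo — σ1 onset /sw/ (2→5 rises), coda /∅/ ok; σ2 onset /vj/ (2→5 rises), coda /∅/ ok → permitted
fu.swa — σ1 onset /f/, coda /∅/ ok; σ2 onset /sw/ (2→5 rises), coda /∅/ ok → permitted
wu — σ1 onset /w/, coda /∅/ ok → permitted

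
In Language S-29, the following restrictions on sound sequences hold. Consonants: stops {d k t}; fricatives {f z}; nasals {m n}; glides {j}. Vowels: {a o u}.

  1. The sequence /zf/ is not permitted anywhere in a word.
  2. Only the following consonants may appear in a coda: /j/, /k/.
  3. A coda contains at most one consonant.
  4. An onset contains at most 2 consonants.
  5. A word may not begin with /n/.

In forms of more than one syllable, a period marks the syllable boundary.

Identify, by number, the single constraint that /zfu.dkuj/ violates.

/zfu.dkuj/: contains banned sequence /zf/.
This is a violation of constraint 1: "The sequence /zf/ is not permitted anywhere in a word."
The remaining constraints (2, 3, 4, 5) are satisfied.

1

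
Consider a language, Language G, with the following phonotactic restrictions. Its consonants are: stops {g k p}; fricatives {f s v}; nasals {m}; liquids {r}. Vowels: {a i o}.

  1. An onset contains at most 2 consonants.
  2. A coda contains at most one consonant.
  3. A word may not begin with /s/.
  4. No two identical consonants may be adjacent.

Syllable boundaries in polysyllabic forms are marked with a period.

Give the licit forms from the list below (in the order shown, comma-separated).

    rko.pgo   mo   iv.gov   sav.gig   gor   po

rko.pgo, mo, iv.gov, gor, po

rko.pgo — σ1 onset /rk/ (2C), coda /∅/ ok; σ2 onset /pg/ (2C), coda /∅/ ok → licit
mo — σ1 onset /m/, coda /∅/ ok → licit
iv.gov — σ1 onset /∅/, coda /v/ ok; σ2 onset /g/, coda /v/ ok → licit
sav.gig — violates constraint 3: word begins with /s/ → illicit
gor — σ1 onset /g/, coda /r/ ok → licit
po — σ1 onset /p/, coda /∅/ ok → licit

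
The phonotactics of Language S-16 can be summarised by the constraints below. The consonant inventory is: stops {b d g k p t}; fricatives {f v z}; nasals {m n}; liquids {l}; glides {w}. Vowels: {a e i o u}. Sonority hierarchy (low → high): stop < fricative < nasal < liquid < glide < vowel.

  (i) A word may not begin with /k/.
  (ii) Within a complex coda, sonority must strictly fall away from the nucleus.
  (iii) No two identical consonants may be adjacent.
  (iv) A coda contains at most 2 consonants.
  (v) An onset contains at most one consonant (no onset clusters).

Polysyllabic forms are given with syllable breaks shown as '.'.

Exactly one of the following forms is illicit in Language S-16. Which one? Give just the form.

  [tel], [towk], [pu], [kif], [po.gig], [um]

[tel] — σ1 onset /t/, coda /l/ ok → licit
[towk] — σ1 onset /t/, coda /wk/ (5→1 falls) ok → licit
[pu] — σ1 onset /p/, coda /∅/ ok → licit
[kif] — violates constraint (i): word begins with /k/ → illicit
[po.gig] — σ1 onset /p/, coda /∅/ ok; σ2 onset /g/, coda /g/ ok → licit
[um] — σ1 onset /∅/, coda /m/ ok → licit

[kif]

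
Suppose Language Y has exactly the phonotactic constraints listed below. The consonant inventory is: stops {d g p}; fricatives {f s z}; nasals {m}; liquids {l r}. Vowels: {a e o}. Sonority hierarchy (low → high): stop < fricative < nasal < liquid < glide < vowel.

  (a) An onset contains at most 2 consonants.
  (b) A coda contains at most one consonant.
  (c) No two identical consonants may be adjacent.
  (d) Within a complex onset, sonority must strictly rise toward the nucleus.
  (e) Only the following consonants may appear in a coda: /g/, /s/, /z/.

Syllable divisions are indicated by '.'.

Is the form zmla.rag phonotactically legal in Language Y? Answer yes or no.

no

zmla.rag — violates constraint (a): syllable 1 onset /zml/ has 3 consonants (> 2) → phonotactically illegal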